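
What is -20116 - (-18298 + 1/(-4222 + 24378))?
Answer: -36643609/20156 ≈ -1818.0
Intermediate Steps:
-20116 - (-18298 + 1/(-4222 + 24378)) = -20116 - (-18298 + 1/20156) = -20116 - 1*(-368814487/20156) = -20116 + 368814487/20156 = -36643609/20156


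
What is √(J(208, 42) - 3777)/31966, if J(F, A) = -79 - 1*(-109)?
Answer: I*√3747/31966 ≈ 0.0019149*I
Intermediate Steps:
J(F, A) = 30 (J(F, A) = -79 + 109 = 30)
√(J(208, 42) - 3777)/31966 = √(30 - 3777)/31966 = √(-3747)*(1/31966) = (I*√3747)*(1/31966) = I*√3747/31966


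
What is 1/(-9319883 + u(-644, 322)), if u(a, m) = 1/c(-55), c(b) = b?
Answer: -55/512593566 ≈ -1.0730e-7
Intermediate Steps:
u(a, m) = -1/55 (u(a, m) = 1/(-55) = -1/55)
1/(-9319883 + u(-644, 322)) = 1/(-9319883 - 1/55) = 1/(-512593566/55) = -55/512593566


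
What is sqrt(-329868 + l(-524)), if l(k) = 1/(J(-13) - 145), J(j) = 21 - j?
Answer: I*sqrt(4064303739)/111 ≈ 574.34*I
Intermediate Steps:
l(k) = -1/111 (l(k) = 1/((21 - 1*(-13)) - 145) = 1/((21 + 13) - 145) = 1/(34 - 145) = 1/(-111) = -1/111)
sqrt(-329868 + l(-524)) = sqrt(-329868 - 1/111) = sqrt(-36615349/111) = I*sqrt(4064303739)/111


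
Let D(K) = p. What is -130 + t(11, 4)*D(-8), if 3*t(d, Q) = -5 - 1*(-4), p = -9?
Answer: -127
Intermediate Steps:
t(d, Q) = -1/3 (t(d, Q) = (-5 - 1*(-4))/3 = (-5 + 4)/3 = (1/3)*(-1) = -1/3)
D(K) = -9
-130 + t(11, 4)*D(-8) = -130 - 1/3*(-9) = -130 + 3 = -127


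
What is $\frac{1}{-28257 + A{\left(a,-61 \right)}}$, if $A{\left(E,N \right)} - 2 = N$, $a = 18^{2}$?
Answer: $- \frac{1}{28316} \approx -3.5316 \cdot 10^{-5}$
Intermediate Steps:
$a = 324$
$A{\left(E,N \right)} = 2 + N$
$\frac{1}{-28257 + A{\left(a,-61 \right)}} = \frac{1}{-28257 + \left(2 - 61\right)} = \frac{1}{-28257 - 59} = \frac{1}{-28316} = - \frac{1}{28316}$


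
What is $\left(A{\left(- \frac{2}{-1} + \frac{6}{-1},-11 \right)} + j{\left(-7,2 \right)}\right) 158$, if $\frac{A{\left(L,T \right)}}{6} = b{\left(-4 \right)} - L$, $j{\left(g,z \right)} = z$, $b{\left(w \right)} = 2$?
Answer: $6004$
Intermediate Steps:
$A{\left(L,T \right)} = 12 - 6 L$ ($A{\left(L,T \right)} = 6 \left(2 - L\right) = 12 - 6 L$)
$\left(A{\left(- \frac{2}{-1} + \frac{6}{-1},-11 \right)} + j{\left(-7,2 \right)}\right) 158 = \left(\left(12 - 6 \left(- \frac{2}{-1} + \frac{6}{-1}\right)\right) + 2\right) 158 = \left(\left(12 - 6 \left(\left(-2\right) \left(-1\right) + 6 \left(-1\right)\right)\right) + 2\right) 158 = \left(\left(12 - 6 \left(2 - 6\right)\right) + 2\right) 158 = \left(\left(12 - -24\right) + 2\right) 158 = \left(\left(12 + 24\right) + 2\right) 158 = \left(36 + 2\right) 158 = 38 \cdot 158 = 6004$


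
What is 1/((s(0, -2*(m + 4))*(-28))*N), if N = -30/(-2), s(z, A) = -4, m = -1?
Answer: 1/1680 ≈ 0.00059524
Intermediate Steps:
N = 15 (N = -30*(-½) = 15)
1/((s(0, -2*(m + 4))*(-28))*N) = 1/(-4*(-28)*15) = 1/(112*15) = 1/1680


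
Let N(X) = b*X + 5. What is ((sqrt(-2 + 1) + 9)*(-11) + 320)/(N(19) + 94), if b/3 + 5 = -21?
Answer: -221/1383 + 11*I/1383 ≈ -0.1598 + 0.0079537*I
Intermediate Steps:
b = -78 (b = -15 + 3*(-21) = -15 - 63 = -78)
N(X) = 5 - 78*X (N(X) = -78*X + 5 = 5 - 78*X)
((sqrt(-2 + 1) + 9)*(-11) + 320)/(N(19) + 94) = ((sqrt(-2 + 1) + 9)*(-11) + 320)/((5 - 78*19) + 94) = ((sqrt(-1) + 9)*(-11) + 320)/((5 - 1482) + 94) = ((I + 9)*(-11) + 320)/(-1477 + 94) = ((9 + I)*(-11) + 320)/(-1383) = ((-99 - 11*I) + 320)*(-1/1383) = (221 - 11*I)*(-1/1383) = -221/1383 + 11*I/1383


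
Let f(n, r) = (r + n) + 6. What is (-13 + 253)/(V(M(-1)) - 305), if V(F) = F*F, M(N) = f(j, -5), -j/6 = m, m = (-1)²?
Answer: -6/7 ≈ -0.85714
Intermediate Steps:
m = 1
j = -6 (j = -6*1 = -6)
f(n, r) = 6 + n + r (f(n, r) = (n + r) + 6 = 6 + n + r)
M(N) = -5 (M(N) = 6 - 6 - 5 = -5)
V(F) = F²
(-13 + 253)/(V(M(-1)) - 305) = (-13 + 253)/((-5)² - 305) = 240/(25 - 305) = 240/(-280) = 240*(-1/280) = -6/7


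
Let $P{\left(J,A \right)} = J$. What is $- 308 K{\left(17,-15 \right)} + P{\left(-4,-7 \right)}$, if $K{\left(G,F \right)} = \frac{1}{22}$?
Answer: $-18$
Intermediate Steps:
$K{\left(G,F \right)} = \frac{1}{22}$
$- 308 K{\left(17,-15 \right)} + P{\left(-4,-7 \right)} = \left(-308\right) \frac{1}{22} - 4 = -14 - 4 = -18$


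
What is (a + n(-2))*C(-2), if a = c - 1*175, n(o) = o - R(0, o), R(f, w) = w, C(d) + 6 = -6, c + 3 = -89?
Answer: 3204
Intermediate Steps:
c = -92 (c = -3 - 89 = -92)
C(d) = -12 (C(d) = -6 - 6 = -12)
n(o) = 0 (n(o) = o - o = 0)
a = -267 (a = -92 - 1*175 = -92 - 175 = -267)
(a + n(-2))*C(-2) = (-267 + 0)*(-12) = -267*(-12) = 3204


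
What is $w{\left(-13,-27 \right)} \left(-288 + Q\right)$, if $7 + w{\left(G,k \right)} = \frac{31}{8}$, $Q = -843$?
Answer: $\frac{28275}{8} \approx 3534.4$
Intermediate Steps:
$w{\left(G,k \right)} = - \frac{25}{8}$ ($w{\left(G,k \right)} = -7 + \frac{31}{8} = - \frac{25}{8}$)
$w{\left(-13,-27 \right)} \left(-288 + Q\right) = - \frac{25 \left(-288 - 843\right)}{8} = \left(- \frac{25}{8}\right) \left(-1131\right) = \frac{28275}{8}$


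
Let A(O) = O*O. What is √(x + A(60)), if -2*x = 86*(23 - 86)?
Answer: 3*√701 ≈ 79.429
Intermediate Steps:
A(O) = O²
x = 2709 (x = -43*(23 - 86) = -43*(-63) = -½*(-5418) = 2709)
√(x + A(60)) = √(2709 + 60²) = √(2709 + 3600) = √6309 = 3*√701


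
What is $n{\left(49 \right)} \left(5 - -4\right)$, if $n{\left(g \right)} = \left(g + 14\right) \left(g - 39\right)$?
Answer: $5670$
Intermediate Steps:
$n{\left(g \right)} = \left(-39 + g\right) \left(14 + g\right)$ ($n{\left(g \right)} = \left(14 + g\right) \left(-39 + g\right) = \left(-39 + g\right) \left(14 + g\right)$)
$n{\left(49 \right)} \left(5 - -4\right) = \left(-546 + 49^{2} - 1225\right) \left(5 - -4\right) = \left(-546 + 2401 - 1225\right) \left(5 + 4\right) = 630 \cdot 9 = 5670$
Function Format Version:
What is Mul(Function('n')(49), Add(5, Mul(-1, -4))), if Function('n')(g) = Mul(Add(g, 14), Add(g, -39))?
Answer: 5670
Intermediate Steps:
Function('n')(g) = Mul(Add(-39, g), Add(14, g)) (Function('n')(g) = Mul(Add(14, g), Add(-39, g)) = Mul(Add(-39, g), Add(14, g)))
Mul(Function('n')(49), Add(5, Mul(-1, -4))) = Mul(Add(-546, Pow(49, 2), Mul(-25, 49)), Add(5, Mul(-1, -4))) = Mul(Add(-546, 2401, -1225), Add(5, 4)) = Mul(630, 9) = 5670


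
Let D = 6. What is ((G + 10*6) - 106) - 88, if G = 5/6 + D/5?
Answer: -3959/30 ≈ -131.97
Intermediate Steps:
G = 61/30 (G = 5/6 + 6/5 = 5*(⅙) + 6*(⅕) = ⅚ + 6/5 = 61/30 ≈ 2.0333)
((G + 10*6) - 106) - 88 = ((61/30 + 10*6) - 106) - 88 = ((61/30 + 60) - 106) - 88 = (1861/30 - 106) - 88 = -1319/30 - 88 = -3959/30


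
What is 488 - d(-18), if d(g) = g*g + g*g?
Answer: -160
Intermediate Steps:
d(g) = 2*g² (d(g) = g² + g² = 2*g²)
488 - d(-18) = 488 - 2*(-18)² = 488 - 2*324 = 488 - 1*648 = 488 - 648 = -160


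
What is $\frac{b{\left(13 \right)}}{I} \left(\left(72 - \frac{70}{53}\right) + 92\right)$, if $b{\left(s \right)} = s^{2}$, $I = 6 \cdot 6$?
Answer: $\frac{80951}{106} \approx 763.69$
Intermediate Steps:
$I = 36$
$\frac{b{\left(13 \right)}}{I} \left(\left(72 - \frac{70}{53}\right) + 92\right) = \frac{13^{2}}{36} \left(\left(72 - \frac{70}{53}\right) + 92\right) = 169 \cdot \frac{1}{36} \left(\left(72 - 70 \cdot \frac{1}{53}\right) + 92\right) = \frac{169 \left(\left(72 - \frac{70}{53}\right) + 92\right)}{36} = \frac{169 \left(\frac{3746}{53} + 92\right)}{36} = \frac{169}{36} \cdot \frac{8622}{53} = \frac{80951}{106}$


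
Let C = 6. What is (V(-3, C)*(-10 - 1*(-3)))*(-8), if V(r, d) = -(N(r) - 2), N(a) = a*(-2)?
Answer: -224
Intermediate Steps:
N(a) = -2*a
V(r, d) = 2 + 2*r (V(r, d) = -(-2*r - 2) = -(-2 - 2*r) = 2 + 2*r)
(V(-3, C)*(-10 - 1*(-3)))*(-8) = ((2 + 2*(-3))*(-10 - 1*(-3)))*(-8) = ((2 - 6)*(-10 + 3))*(-8) = -4*(-7)*(-8) = 28*(-8) = -224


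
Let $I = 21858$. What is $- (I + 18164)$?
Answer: $-40022$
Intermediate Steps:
$- (I + 18164) = - (21858 + 18164) = \left(-1\right) 40022 = -40022$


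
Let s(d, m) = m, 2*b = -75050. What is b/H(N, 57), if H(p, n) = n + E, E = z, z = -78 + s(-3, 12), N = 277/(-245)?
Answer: 37525/9 ≈ 4169.4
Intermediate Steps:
b = -37525 (b = (1/2)*(-75050) = -37525)
N = -277/245 (N = 277*(-1/245) = -277/245 ≈ -1.1306)
z = -66 (z = -78 + 12 = -66)
E = -66
H(p, n) = -66 + n (H(p, n) = n - 66 = -66 + n)
b/H(N, 57) = -37525/(-66 + 57) = -37525/(-9) = -37525*(-1/9) = 37525/9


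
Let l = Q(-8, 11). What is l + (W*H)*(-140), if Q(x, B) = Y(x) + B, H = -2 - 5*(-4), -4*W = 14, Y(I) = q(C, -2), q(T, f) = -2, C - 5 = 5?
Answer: 8829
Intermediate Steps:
C = 10 (C = 5 + 5 = 10)
Y(I) = -2
W = -7/2 (W = -¼*14 = -7/2 ≈ -3.5000)
H = 18 (H = -2 + 20 = 18)
Q(x, B) = -2 + B
l = 9 (l = -2 + 11 = 9)
l + (W*H)*(-140) = 9 - 7/2*18*(-140) = 9 - 63*(-140) = 9 + 8820 = 8829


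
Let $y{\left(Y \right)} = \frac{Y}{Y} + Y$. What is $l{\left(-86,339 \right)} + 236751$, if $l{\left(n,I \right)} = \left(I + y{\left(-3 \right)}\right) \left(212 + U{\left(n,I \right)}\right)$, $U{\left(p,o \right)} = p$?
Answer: $279213$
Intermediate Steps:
$y{\left(Y \right)} = 1 + Y$
$l{\left(n,I \right)} = \left(-2 + I\right) \left(212 + n\right)$ ($l{\left(n,I \right)} = \left(I + \left(1 - 3\right)\right) \left(212 + n\right) = \left(I - 2\right) \left(212 + n\right) = \left(-2 + I\right) \left(212 + n\right)$)
$l{\left(-86,339 \right)} + 236751 = \left(-424 - -172 + 212 \cdot 339 + 339 \left(-86\right)\right) + 236751 = \left(-424 + 172 + 71868 - 29154\right) + 236751 = 42462 + 236751 = 279213$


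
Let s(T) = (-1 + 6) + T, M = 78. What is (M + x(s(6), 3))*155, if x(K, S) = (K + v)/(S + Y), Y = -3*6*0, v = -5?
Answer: 12400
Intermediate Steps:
Y = 0 (Y = -18*0 = 0)
s(T) = 5 + T
x(K, S) = (-5 + K)/S (x(K, S) = (K - 5)/(S + 0) = (-5 + K)/S)
(M + x(s(6), 3))*155 = (78 + (-5 + (5 + 6))/3)*155 = (78 + (-5 + 11)/3)*155 = (78 + (⅓)*6)*155 = (78 + 2)*155 = 80*155 = 12400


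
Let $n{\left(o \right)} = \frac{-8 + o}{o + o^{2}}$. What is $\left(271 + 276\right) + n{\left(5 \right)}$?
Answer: $\frac{5469}{10} \approx 546.9$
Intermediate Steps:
$n{\left(o \right)} = \frac{-8 + o}{o + o^{2}}$
$\left(271 + 276\right) + n{\left(5 \right)} = \left(271 + 276\right) + \frac{-8 + 5}{5 \left(1 + 5\right)} = 547 + \frac{1}{5} \cdot \frac{1}{6} \left(-3\right) = 547 - \frac{1}{10} = \frac{5469}{10}$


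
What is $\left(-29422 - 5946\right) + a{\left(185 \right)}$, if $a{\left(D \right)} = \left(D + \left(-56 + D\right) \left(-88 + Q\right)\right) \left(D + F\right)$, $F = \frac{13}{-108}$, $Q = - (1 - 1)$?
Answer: $- \frac{226791233}{108} \approx -2.0999 \cdot 10^{6}$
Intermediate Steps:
$Q = 0$ ($Q = \left(-1\right) 0 = 0$)
$F = - \frac{13}{108}$ ($F = 13 \left(- \frac{1}{108}\right) = - \frac{13}{108} \approx -0.12037$)
$a{\left(D \right)} = \left(4928 - 87 D\right) \left(- \frac{13}{108} + D\right)$ ($a{\left(D \right)} = \left(D + \left(-56 + D\right) \left(-88 + 0\right)\right) \left(D - \frac{13}{108}\right) = \left(D + \left(-56 + D\right) \left(-88\right)\right) \left(- \frac{13}{108} + D\right) = \left(D - \left(-4928 + 88 D\right)\right) \left(- \frac{13}{108} + D\right) = \left(4928 - 87 D\right) \left(- \frac{13}{108} + D\right)$)
$\left(-29422 - 5946\right) + a{\left(185 \right)} = \left(-29422 - 5946\right) - \left(- \frac{98606611}{108} + 2977575\right) = -35368 - \frac{222971489}{108} = - \frac{226791233}{108}$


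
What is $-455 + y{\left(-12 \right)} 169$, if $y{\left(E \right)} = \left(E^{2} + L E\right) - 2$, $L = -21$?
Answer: $66131$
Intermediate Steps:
$y{\left(E \right)} = -2 + E^{2} - 21 E$ ($y{\left(E \right)} = \left(E^{2} - 21 E\right) - 2 = -2 + E^{2} - 21 E$)
$-455 + y{\left(-12 \right)} 169 = -455 + \left(-2 + \left(-12\right)^{2} - -252\right) 169 = -455 + \left(-2 + 144 + 252\right) 169 = -455 + 394 \cdot 169 = -455 + 66586 = 66131$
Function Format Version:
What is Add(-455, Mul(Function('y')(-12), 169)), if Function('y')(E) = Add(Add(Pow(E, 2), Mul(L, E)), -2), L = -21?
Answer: 66131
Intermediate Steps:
Function('y')(E) = Add(-2, Pow(E, 2), Mul(-21, E)) (Function('y')(E) = Add(Add(Pow(E, 2), Mul(-21, E)), -2) = Add(-2, Pow(E, 2), Mul(-21, E)))
Add(-455, Mul(Function('y')(-12), 169)) = Add(-455, Mul(Add(-2, Pow(-12, 2), Mul(-21, -12)), 169)) = Add(-455, Mul(Add(-2, 144, 252), 169)) = Add(-455, Mul(394, 169)) = Add(-455, 66586) = 66131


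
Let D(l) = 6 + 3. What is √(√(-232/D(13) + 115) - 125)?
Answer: √(-1125 + 3*√803)/3 ≈ 10.75*I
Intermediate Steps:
D(l) = 9
√(√(-232/D(13) + 115) - 125) = √(√(-232/9 + 115) - 125) = √(√(803/9) - 125) = √(√803/3 - 125) = √(-125 + √803/3)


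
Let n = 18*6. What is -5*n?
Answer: -540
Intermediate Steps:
n = 108
-5*n = -5*108 = -540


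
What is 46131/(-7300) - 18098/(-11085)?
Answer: -75849347/16184100 ≈ -4.6867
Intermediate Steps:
46131/(-7300) - 18098/(-11085) = 46131*(-1/7300) - 18098*(-1/11085) = -46131/7300 + 18098/11085 = -75849347/16184100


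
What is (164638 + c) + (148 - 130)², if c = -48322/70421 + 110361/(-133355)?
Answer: 1549142681649419/9390992455 ≈ 1.6496e+5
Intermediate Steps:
c = -14215712291/9390992455 (c = -48322*1/70421 + 110361*(-1/133355) = -48322/70421 - 110361/133355 = -14215712291/9390992455 ≈ -1.5138)
(164638 + c) + (148 - 130)² = (164638 - 14215712291/9390992455) + (148 - 130)² = 1546100000093999/9390992455 + 18² = 1546100000093999/9390992455 + 324 = 1549142681649419/9390992455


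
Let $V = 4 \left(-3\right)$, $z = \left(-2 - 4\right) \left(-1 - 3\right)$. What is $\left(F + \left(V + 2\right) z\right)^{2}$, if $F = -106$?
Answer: $119716$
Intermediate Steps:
$z = 24$ ($z = \left(-6\right) \left(-4\right) = 24$)
$V = -12$
$\left(F + \left(V + 2\right) z\right)^{2} = \left(-106 + \left(-12 + 2\right) 24\right)^{2} = \left(-106 - 240\right)^{2} = \left(-346\right)^{2} = 119716$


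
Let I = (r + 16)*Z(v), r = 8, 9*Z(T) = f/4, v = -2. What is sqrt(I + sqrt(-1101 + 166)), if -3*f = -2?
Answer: sqrt(4 + 9*I*sqrt(935))/3 ≈ 3.9386 + 3.8818*I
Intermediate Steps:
f = 2/3 (f = -1/3*(-2) = 2/3 ≈ 0.66667)
Z(T) = 1/54 (Z(T) = ((2/3)/4)/9 = ((2/3)*(1/4))/9 = (1/9)*(1/6) = 1/54)
I = 4/9 (I = (8 + 16)*(1/54) = 24*(1/54) = 4/9 ≈ 0.44444)
sqrt(I + sqrt(-1101 + 166)) = sqrt(4/9 + sqrt(-1101 + 166)) = sqrt(4/9 + sqrt(-935)) = sqrt(4/9 + I*sqrt(935))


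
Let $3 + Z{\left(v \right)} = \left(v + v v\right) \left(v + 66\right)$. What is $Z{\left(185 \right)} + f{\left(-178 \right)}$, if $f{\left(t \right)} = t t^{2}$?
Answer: $2997155$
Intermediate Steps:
$Z{\left(v \right)} = -3 + \left(66 + v\right) \left(v + v^{2}\right)$ ($Z{\left(v \right)} = -3 + \left(v + v v\right) \left(v + 66\right) = -3 + \left(v + v^{2}\right) \left(66 + v\right) = -3 + \left(66 + v\right) \left(v + v^{2}\right)$)
$f{\left(t \right)} = t^{3}$
$Z{\left(185 \right)} + f{\left(-178 \right)} = \left(-3 + 185^{3} + 66 \cdot 185 + 67 \cdot 185^{2}\right) + \left(-178\right)^{3} = \left(-3 + 6331625 + 12210 + 67 \cdot 34225\right) - 5639752 = \left(-3 + 6331625 + 12210 + 2293075\right) - 5639752 = 8636907 - 5639752 = 2997155$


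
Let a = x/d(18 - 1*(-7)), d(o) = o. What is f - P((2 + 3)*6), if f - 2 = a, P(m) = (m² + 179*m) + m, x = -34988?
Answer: -192438/25 ≈ -7697.5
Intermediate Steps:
a = -34988/25 (a = -34988/(18 - 1*(-7)) = -34988/(18 + 7) = -34988/25 ≈ -1399.5)
P(m) = m² + 180*m
f = -34938/25 (f = 2 - 34988/25 = -34938/25 ≈ -1397.5)
f - P((2 + 3)*6) = -34938/25 - (2 + 3)*6*(180 + (2 + 3)*6) = -34938/25 - 5*6*(180 + 5*6) = -34938/25 - 30*(180 + 30) = -34938/25 - 30*210 = -34938/25 - 1*6300 = -34938/25 - 6300 = -192438/25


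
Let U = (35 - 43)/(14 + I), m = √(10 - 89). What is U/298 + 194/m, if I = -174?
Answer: 1/5960 - 194*I*√79/79 ≈ 0.00016779 - 21.827*I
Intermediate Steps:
m = I*√79 (m = √(-79) = I*√79 ≈ 8.8882*I)
U = 1/20 (U = (35 - 43)/(14 - 174) = -8/(-160) = -8*(-1/160) = 1/20 ≈ 0.050000)
U/298 + 194/m = (1/20)/298 + 194/((I*√79)) = (1/20)*(1/298) + 194*(-I*√79/79) = 1/5960 - 194*I*√79/79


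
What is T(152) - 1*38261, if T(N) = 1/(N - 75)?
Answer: -2946096/77 ≈ -38261.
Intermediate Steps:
T(N) = 1/(-75 + N)
T(152) - 1*38261 = 1/(-75 + 152) - 1*38261 = 1/77 - 38261 = -2946096/77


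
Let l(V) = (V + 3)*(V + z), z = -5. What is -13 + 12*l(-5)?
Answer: 227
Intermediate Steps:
l(V) = (-5 + V)*(3 + V) (l(V) = (V + 3)*(V - 5) = (3 + V)*(-5 + V) = (-5 + V)*(3 + V))
-13 + 12*l(-5) = -13 + 12*(-15 + (-5)² - 2*(-5)) = -13 + 12*(-15 + 25 + 10) = -13 + 12*20 = -13 + 240 = 227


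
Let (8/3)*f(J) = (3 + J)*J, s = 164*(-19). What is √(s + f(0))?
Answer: 2*I*√779 ≈ 55.821*I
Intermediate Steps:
s = -3116
f(J) = 3*J*(3 + J)/8 (f(J) = 3*((3 + J)*J)/8 = 3*(J*(3 + J))/8 = 3*J*(3 + J)/8)
√(s + f(0)) = √(-3116 + (3/8)*0*(3 + 0)) = √(-3116 + (3/8)*0*3) = √(-3116 + 0) = √(-3116) = 2*I*√779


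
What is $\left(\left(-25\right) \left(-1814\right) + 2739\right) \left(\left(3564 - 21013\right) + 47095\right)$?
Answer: $1425646494$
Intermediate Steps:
$\left(\left(-25\right) \left(-1814\right) + 2739\right) \left(\left(3564 - 21013\right) + 47095\right) = \left(45350 + 2739\right) \left(\left(3564 - 21013\right) + 47095\right) = 48089 \left(-17449 + 47095\right) = 48089 \cdot 29646 = 1425646494$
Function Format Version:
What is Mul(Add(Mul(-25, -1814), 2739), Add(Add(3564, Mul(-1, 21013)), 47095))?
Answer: 1425646494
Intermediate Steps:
Mul(Add(Mul(-25, -1814), 2739), Add(Add(3564, Mul(-1, 21013)), 47095)) = Mul(Add(45350, 2739), Add(Add(3564, -21013), 47095)) = Mul(48089, Add(-17449, 47095)) = Mul(48089, 29646) = 1425646494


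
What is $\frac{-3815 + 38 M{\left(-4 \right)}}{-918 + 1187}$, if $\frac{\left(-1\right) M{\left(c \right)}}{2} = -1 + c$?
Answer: $- \frac{3435}{269} \approx -12.77$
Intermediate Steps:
$M{\left(c \right)} = 2 - 2 c$ ($M{\left(c \right)} = - 2 \left(-1 + c\right) = 2 - 2 c$)
$\frac{-3815 + 38 M{\left(-4 \right)}}{-918 + 1187} = \frac{-3815 + 38 \left(2 - -8\right)}{-918 + 1187} = \frac{-3815 + 38 \left(2 + 8\right)}{269} = \left(-3815 + 38 \cdot 10\right) \frac{1}{269} = \left(-3815 + 380\right) \frac{1}{269} = \left(-3435\right) \frac{1}{269} = - \frac{3435}{269}$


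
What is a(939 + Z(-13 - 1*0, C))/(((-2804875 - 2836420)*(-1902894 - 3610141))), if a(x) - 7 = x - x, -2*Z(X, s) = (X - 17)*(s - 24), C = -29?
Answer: 7/31100656780325 ≈ 2.2508e-13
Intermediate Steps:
Z(X, s) = -(-24 + s)*(-17 + X)/2 (Z(X, s) = -(X - 17)*(s - 24)/2 = -(-17 + X)*(-24 + s)/2 = -(-24 + s)*(-17 + X)/2)
a(x) = 7 (a(x) = 7 + (x - x) = 7 + 0 = 7)
a(939 + Z(-13 - 1*0, C))/(((-2804875 - 2836420)*(-1902894 - 3610141))) = 7/(((-2804875 - 2836420)*(-1902894 - 3610141))) = 7/((-5641295*(-5513035))) = 7/31100656780325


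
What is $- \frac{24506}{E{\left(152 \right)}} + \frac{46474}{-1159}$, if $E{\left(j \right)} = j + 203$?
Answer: $- \frac{2363196}{21655} \approx -109.13$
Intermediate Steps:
$E{\left(j \right)} = 203 + j$
$- \frac{24506}{E{\left(152 \right)}} + \frac{46474}{-1159} = - \frac{24506}{203 + 152} + \frac{46474}{-1159} = - \frac{24506}{355} + 46474 \left(- \frac{1}{1159}\right) = \left(-24506\right) \frac{1}{355} - \frac{2446}{61} = - \frac{24506}{355} - \frac{2446}{61} = - \frac{2363196}{21655}$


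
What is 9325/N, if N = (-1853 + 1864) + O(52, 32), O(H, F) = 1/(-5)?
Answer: 46625/54 ≈ 863.43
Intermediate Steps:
O(H, F) = -⅕
N = 54/5 (N = (-1853 + 1864) - ⅕ = 11 - ⅕ = 54/5 ≈ 10.800)
9325/N = 9325/(54/5) = 9325*(5/54) = 46625/54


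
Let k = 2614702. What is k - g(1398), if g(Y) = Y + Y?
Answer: 2611906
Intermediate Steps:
g(Y) = 2*Y
k - g(1398) = 2614702 - 2*1398 = 2614702 - 1*2796 = 2614702 - 2796 = 2611906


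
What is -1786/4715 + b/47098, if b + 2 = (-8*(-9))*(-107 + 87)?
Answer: -45458029/111033535 ≈ -0.40941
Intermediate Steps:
b = -1442 (b = -2 + (-8*(-9))*(-107 + 87) = -2 + 72*(-20) = -2 - 1440 = -1442)
-1786/4715 + b/47098 = -1786/4715 - 1442/47098 = -1786*1/4715 - 1442*1/47098 = -1786/4715 - 721/23549 = -45458029/111033535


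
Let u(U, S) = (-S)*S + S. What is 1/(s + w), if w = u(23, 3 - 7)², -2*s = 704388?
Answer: -1/351794 ≈ -2.8426e-6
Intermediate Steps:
s = -352194 (s = -½*704388 = -352194)
u(U, S) = S - S² (u(U, S) = -S² + S = S - S²)
w = 400 (w = ((3 - 7)*(1 - (3 - 7)))² = (-4*(1 - 1*(-4)))² = (-4*(1 + 4))² = (-4*5)² = (-20)² = 400)
1/(s + w) = 1/(-352194 + 400) = 1/(-351794) = -1/351794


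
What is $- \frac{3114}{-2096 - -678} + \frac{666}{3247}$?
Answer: $\frac{5527773}{2302123} \approx 2.4012$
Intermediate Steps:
$- \frac{3114}{-2096 - -678} + \frac{666}{3247} = - \frac{3114}{-2096 + 678} + 666 \cdot \frac{1}{3247} = - \frac{3114}{-1418} + \frac{666}{3247} = \left(-3114\right) \left(- \frac{1}{1418}\right) + \frac{666}{3247} = \frac{1557}{709} + \frac{666}{3247} = \frac{5527773}{2302123}$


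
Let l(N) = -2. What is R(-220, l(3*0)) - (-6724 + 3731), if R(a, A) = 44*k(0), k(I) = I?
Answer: 2993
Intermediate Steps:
R(a, A) = 0 (R(a, A) = 44*0 = 0)
R(-220, l(3*0)) - (-6724 + 3731) = 0 - (-6724 + 3731) = 0 - 1*(-2993) = 0 + 2993 = 2993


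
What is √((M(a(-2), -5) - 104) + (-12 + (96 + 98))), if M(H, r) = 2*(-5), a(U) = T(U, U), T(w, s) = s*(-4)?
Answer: 2*√17 ≈ 8.2462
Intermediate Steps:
T(w, s) = -4*s
a(U) = -4*U
M(H, r) = -10
√((M(a(-2), -5) - 104) + (-12 + (96 + 98))) = √((-10 - 104) + (-12 + (96 + 98))) = √(-114 + (-12 + 194)) = √(-114 + 182) = √68 = 2*√17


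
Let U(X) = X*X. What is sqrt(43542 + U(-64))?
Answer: sqrt(47638) ≈ 218.26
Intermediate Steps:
U(X) = X**2
sqrt(43542 + U(-64)) = sqrt(43542 + (-64)**2) = sqrt(43542 + 4096) = sqrt(47638)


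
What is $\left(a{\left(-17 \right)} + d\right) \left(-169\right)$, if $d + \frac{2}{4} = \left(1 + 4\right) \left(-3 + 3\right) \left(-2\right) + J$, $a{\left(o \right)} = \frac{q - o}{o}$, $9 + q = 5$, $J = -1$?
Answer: $\frac{13013}{34} \approx 382.74$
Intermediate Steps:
$q = -4$ ($q = -9 + 5 = -4$)
$a{\left(o \right)} = \frac{-4 - o}{o}$
$d = - \frac{3}{2}$ ($d = - \frac{1}{2} - \left(1 - \left(1 + 4\right) \left(-3 + 3\right) \left(-2\right)\right) = - \frac{1}{2} - \left(1 - 5 \cdot 0 \left(-2\right)\right) = - \frac{1}{2} + \left(0 \left(-2\right) - 1\right) = - \frac{1}{2} + \left(0 - 1\right) = - \frac{1}{2} - 1 = - \frac{3}{2} \approx -1.5$)
$\left(a{\left(-17 \right)} + d\right) \left(-169\right) = \left(\frac{-4 - -17}{-17} - \frac{3}{2}\right) \left(-169\right) = \left(- \frac{-4 + 17}{17} - \frac{3}{2}\right) \left(-169\right) = \left(\left(- \frac{1}{17}\right) 13 - \frac{3}{2}\right) \left(-169\right) = \left(- \frac{13}{17} - \frac{3}{2}\right) \left(-169\right) = \left(- \frac{77}{34}\right) \left(-169\right) = \frac{13013}{34}$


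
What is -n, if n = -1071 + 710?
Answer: 361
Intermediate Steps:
n = -361
-n = -1*(-361) = 361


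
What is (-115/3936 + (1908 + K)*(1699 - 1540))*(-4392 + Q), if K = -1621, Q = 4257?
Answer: -8082511785/1312 ≈ -6.1604e+6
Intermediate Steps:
(-115/3936 + (1908 + K)*(1699 - 1540))*(-4392 + Q) = (-115/3936 + (1908 - 1621)*(1699 - 1540))*(-4392 + 4257) = (-115*1/3936 + 287*159)*(-135) = (-115/3936 + 45633)*(-135) = (179611373/3936)*(-135) = -8082511785/1312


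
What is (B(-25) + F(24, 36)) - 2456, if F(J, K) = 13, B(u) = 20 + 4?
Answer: -2419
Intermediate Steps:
B(u) = 24
(B(-25) + F(24, 36)) - 2456 = (24 + 13) - 2456 = 37 - 2456 = -2419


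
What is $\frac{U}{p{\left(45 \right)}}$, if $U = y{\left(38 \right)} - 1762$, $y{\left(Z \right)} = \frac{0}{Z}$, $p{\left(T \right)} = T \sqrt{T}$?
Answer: $- \frac{1762 \sqrt{5}}{675} \approx -5.837$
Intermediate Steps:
$p{\left(T \right)} = T^{\frac{3}{2}}$
$y{\left(Z \right)} = 0$
$U = -1762$ ($U = 0 - 1762 = -1762$)
$\frac{U}{p{\left(45 \right)}} = - \frac{1762}{45^{\frac{3}{2}}} = - \frac{1762}{135 \sqrt{5}} = - 1762 \frac{\sqrt{5}}{675} = - \frac{1762 \sqrt{5}}{675}$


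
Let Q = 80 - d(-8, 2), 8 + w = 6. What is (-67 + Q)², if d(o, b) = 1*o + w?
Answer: 529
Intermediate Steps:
w = -2 (w = -8 + 6 = -2)
d(o, b) = -2 + o (d(o, b) = 1*o - 2 = o - 2 = -2 + o)
Q = 90 (Q = 80 - (-2 - 8) = 80 - 1*(-10) = 80 + 10 = 90)
(-67 + Q)² = (-67 + 90)² = 23² = 529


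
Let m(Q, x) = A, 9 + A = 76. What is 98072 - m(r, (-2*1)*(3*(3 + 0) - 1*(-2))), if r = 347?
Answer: 98005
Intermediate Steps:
A = 67 (A = -9 + 76 = 67)
m(Q, x) = 67
98072 - m(r, (-2*1)*(3*(3 + 0) - 1*(-2))) = 98072 - 1*67 = 98072 - 67 = 98005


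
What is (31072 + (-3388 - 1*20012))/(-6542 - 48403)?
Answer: -7672/54945 ≈ -0.13963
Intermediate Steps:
(31072 + (-3388 - 1*20012))/(-6542 - 48403) = (31072 + (-3388 - 20012))/(-54945) = (31072 - 23400)*(-1/54945) = 7672*(-1/54945) = -7672/54945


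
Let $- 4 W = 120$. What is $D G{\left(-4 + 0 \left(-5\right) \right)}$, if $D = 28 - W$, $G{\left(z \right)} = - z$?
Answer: $232$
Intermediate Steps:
$W = -30$ ($W = \left(- \frac{1}{4}\right) 120 = -30$)
$D = 58$ ($D = 28 - -30 = 28 + 30 = 58$)
$D G{\left(-4 + 0 \left(-5\right) \right)} = 58 \left(- (-4 + 0 \left(-5\right))\right) = 58 \left(- (-4 + 0)\right) = 58 \left(\left(-1\right) \left(-4\right)\right) = 58 \cdot 4 = 232$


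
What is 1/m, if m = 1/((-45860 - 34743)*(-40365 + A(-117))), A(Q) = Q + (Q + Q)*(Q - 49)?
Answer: 132027714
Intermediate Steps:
A(Q) = Q + 2*Q*(-49 + Q) (A(Q) = Q + (2*Q)*(-49 + Q) = Q + 2*Q*(-49 + Q))
m = 1/132027714 (m = 1/((-45860 - 34743)*(-40365 - 117*(-97 + 2*(-117)))) = 1/(-80603*(-40365 - 117*(-97 - 234))) = 1/(-80603*(-40365 - 117*(-331))) = 1/(-80603*(-40365 + 38727)) = 1/(-80603*(-1638)) = 1/132027714 ≈ 7.5742e-9)
1/m = 1/(1/132027714) = 132027714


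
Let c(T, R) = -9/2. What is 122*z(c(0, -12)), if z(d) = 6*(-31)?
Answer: -22692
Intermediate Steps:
c(T, R) = -9/2 (c(T, R) = -9*1/2 = -9/2)
z(d) = -186
122*z(c(0, -12)) = 122*(-186) = -22692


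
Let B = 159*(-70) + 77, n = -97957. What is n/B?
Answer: 97957/11053 ≈ 8.8625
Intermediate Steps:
B = -11053 (B = -11130 + 77 = -11053)
n/B = -97957/(-11053) = -97957*(-1/11053) = 97957/11053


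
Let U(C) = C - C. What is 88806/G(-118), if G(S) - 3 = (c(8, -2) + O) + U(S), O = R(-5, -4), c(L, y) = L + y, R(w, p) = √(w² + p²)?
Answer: 399627/20 - 44403*√41/20 ≈ 5765.5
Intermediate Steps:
R(w, p) = √(p² + w²)
U(C) = 0
O = √41 (O = √((-4)² + (-5)²) = √(16 + 25) = √41 ≈ 6.4031)
G(S) = 9 + √41 (G(S) = 3 + (((8 - 2) + √41) + 0) = 3 + ((6 + √41) + 0) = 3 + (6 + √41) = 9 + √41)
88806/G(-118) = 88806/(9 + √41)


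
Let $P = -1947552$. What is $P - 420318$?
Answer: $-2367870$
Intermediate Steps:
$P - 420318 = -1947552 - 420318 = -2367870$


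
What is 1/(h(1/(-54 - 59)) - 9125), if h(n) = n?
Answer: -113/1031126 ≈ -0.00010959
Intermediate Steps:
1/(h(1/(-54 - 59)) - 9125) = 1/(1/(-54 - 59) - 9125) = 1/(1/(-113) - 9125) = 1/(-1/113 - 9125) = 1/(-1031126/113) = -113/1031126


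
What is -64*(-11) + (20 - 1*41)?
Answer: 683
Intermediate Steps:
-64*(-11) + (20 - 1*41) = 704 + (20 - 41) = 704 - 21 = 683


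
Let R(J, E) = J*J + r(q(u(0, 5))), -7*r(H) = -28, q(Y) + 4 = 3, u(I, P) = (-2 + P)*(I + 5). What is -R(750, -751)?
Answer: -562504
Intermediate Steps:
u(I, P) = (-2 + P)*(5 + I)
q(Y) = -1 (q(Y) = -4 + 3 = -1)
r(H) = 4 (r(H) = -⅐*(-28) = 4)
R(J, E) = 4 + J² (R(J, E) = J*J + 4 = J² + 4 = 4 + J²)
-R(750, -751) = -(4 + 750²) = -(4 + 562500) = -1*562504 = -562504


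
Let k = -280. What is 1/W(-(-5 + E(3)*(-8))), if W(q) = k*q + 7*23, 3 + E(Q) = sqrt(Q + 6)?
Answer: -1/1239 ≈ -0.00080710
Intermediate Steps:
E(Q) = -3 + sqrt(6 + Q) (E(Q) = -3 + sqrt(Q + 6) = -3 + sqrt(6 + Q))
W(q) = 161 - 280*q (W(q) = -280*q + 7*23 = -280*q + 161 = 161 - 280*q)
1/W(-(-5 + E(3)*(-8))) = 1/(161 - (-280)*(-5 + (-3 + sqrt(6 + 3))*(-8))) = 1/(161 - (-280)*(-5 + (-3 + sqrt(9))*(-8))) = 1/(161 - (-280)*(-5 + (-3 + 3)*(-8))) = 1/(161 - (-280)*(-5 + 0*(-8))) = 1/(161 - (-280)*(-5 + 0)) = 1/(161 - (-280)*(-5)) = 1/(161 - 280*5) = 1/(161 - 1400) = 1/(-1239) = -1/1239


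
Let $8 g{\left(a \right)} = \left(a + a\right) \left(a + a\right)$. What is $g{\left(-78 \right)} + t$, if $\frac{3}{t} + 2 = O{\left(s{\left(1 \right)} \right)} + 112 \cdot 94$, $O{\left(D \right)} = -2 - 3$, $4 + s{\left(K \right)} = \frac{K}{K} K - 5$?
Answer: $\frac{10668295}{3507} \approx 3042.0$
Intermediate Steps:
$s{\left(K \right)} = -9 + K$ ($s{\left(K \right)} = -4 + \left(\frac{K}{K} K - 5\right) = -4 + \left(1 K - 5\right) = -4 + \left(K - 5\right) = -4 + \left(-5 + K\right) = -9 + K$)
$O{\left(D \right)} = -5$ ($O{\left(D \right)} = -2 - 3 = -5$)
$g{\left(a \right)} = \frac{a^{2}}{2}$ ($g{\left(a \right)} = \frac{\left(a + a\right) \left(a + a\right)}{8} = \frac{2 a 2 a}{8} = \frac{4 a^{2}}{8} = \frac{a^{2}}{2}$)
$t = \frac{1}{3507}$ ($t = \frac{3}{-2 + \left(-5 + 112 \cdot 94\right)} = \frac{3}{-2 + \left(-5 + 10528\right)} = \frac{3}{-2 + 10523} = \frac{3}{10521} = 3 \cdot \frac{1}{10521} = \frac{1}{3507} \approx 0.00028514$)
$g{\left(-78 \right)} + t = \frac{\left(-78\right)^{2}}{2} + \frac{1}{3507} = \frac{1}{2} \cdot 6084 + \frac{1}{3507} = 3042 + \frac{1}{3507} = \frac{10668295}{3507}$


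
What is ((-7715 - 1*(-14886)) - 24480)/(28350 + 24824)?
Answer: -17309/53174 ≈ -0.32552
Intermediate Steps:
((-7715 - 1*(-14886)) - 24480)/(28350 + 24824) = ((-7715 + 14886) - 24480)/53174 = (7171 - 24480)*(1/53174) = -17309*1/53174 = -17309/53174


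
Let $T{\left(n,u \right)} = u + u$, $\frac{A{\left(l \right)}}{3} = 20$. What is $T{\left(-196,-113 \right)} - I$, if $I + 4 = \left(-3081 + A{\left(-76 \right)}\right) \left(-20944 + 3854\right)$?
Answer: $-51629112$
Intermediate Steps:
$A{\left(l \right)} = 60$ ($A{\left(l \right)} = 3 \cdot 20 = 60$)
$T{\left(n,u \right)} = 2 u$
$I = 51628886$ ($I = -4 + \left(-3081 + 60\right) \left(-20944 + 3854\right) = -4 - -51628890 = -4 + 51628890 = 51628886$)
$T{\left(-196,-113 \right)} - I = 2 \left(-113\right) - 51628886 = -226 - 51628886 = -51629112$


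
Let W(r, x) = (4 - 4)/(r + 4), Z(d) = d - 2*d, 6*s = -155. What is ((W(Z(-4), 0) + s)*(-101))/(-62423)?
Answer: -15655/374538 ≈ -0.041798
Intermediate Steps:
s = -155/6 (s = (⅙)*(-155) = -155/6 ≈ -25.833)
Z(d) = -d
W(r, x) = 0 (W(r, x) = 0/(4 + r) = 0)
((W(Z(-4), 0) + s)*(-101))/(-62423) = ((0 - 155/6)*(-101))/(-62423) = -155/6*(-101)*(-1/62423) = (15655/6)*(-1/62423) = -15655/374538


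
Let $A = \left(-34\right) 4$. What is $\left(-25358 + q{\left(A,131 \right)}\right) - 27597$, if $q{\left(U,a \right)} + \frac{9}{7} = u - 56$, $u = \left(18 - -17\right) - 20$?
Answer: $- \frac{370981}{7} \approx -52997.0$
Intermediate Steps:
$u = 15$ ($u = \left(18 + 17\right) - 20 = 35 - 20 = 15$)
$A = -136$
$q{\left(U,a \right)} = - \frac{296}{7}$ ($q{\left(U,a \right)} = - \frac{9}{7} + \left(15 - 56\right) = - \frac{9}{7} - 41 = - \frac{296}{7}$)
$\left(-25358 + q{\left(A,131 \right)}\right) - 27597 = \left(-25358 - \frac{296}{7}\right) - 27597 = - \frac{177802}{7} - 27597 = - \frac{370981}{7}$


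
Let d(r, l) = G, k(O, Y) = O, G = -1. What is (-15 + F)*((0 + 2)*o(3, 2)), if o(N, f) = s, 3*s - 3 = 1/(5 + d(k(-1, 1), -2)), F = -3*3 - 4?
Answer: -182/3 ≈ -60.667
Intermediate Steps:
d(r, l) = -1
F = -13 (F = -9 - 4 = -13)
s = 13/12 (s = 1 + 1/(3*(5 - 1)) = 1 + (1/3)/4 = 1 + (1/3)*(1/4) = 1 + 1/12 = 13/12 ≈ 1.0833)
o(N, f) = 13/12
(-15 + F)*((0 + 2)*o(3, 2)) = (-15 - 13)*((0 + 2)*(13/12)) = -56*13/12 = -28*13/6 = -182/3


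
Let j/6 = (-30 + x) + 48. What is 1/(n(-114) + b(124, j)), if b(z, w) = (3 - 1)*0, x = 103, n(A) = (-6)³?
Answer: -1/216 ≈ -0.0046296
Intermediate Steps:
n(A) = -216
j = 726 (j = 6*((-30 + 103) + 48) = 6*(73 + 48) = 6*121 = 726)
b(z, w) = 0 (b(z, w) = 2*0 = 0)
1/(n(-114) + b(124, j)) = 1/(-216 + 0) = 1/(-216) = -1/216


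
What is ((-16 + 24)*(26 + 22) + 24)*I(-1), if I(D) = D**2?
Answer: 408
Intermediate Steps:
((-16 + 24)*(26 + 22) + 24)*I(-1) = ((-16 + 24)*(26 + 22) + 24)*(-1)**2 = (8*48 + 24)*1 = (384 + 24)*1 = 408*1 = 408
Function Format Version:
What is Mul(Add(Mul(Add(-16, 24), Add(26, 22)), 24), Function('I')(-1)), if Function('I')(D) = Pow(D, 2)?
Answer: 408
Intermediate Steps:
Mul(Add(Mul(Add(-16, 24), Add(26, 22)), 24), Function('I')(-1)) = Mul(Add(Mul(Add(-16, 24), Add(26, 22)), 24), Pow(-1, 2)) = Mul(Add(Mul(8, 48), 24), 1) = Mul(Add(384, 24), 1) = Mul(408, 1) = 408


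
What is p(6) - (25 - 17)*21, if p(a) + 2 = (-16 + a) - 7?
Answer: -187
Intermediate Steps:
p(a) = -25 + a (p(a) = -2 + ((-16 + a) - 7) = -2 + (-23 + a) = -25 + a)
p(6) - (25 - 17)*21 = (-25 + 6) - (25 - 17)*21 = -19 - 8*21 = -19 - 1*168 = -19 - 168 = -187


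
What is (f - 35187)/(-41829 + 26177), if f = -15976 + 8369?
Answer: 21397/7826 ≈ 2.7341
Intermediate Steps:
f = -7607
(f - 35187)/(-41829 + 26177) = (-7607 - 35187)/(-41829 + 26177) = -42794/(-15652) = -42794*(-1/15652) = 21397/7826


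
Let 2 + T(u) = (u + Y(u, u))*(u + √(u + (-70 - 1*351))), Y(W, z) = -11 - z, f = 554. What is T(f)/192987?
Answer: -2032/64329 - 11*√133/192987 ≈ -0.032245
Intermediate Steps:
T(u) = -2 - 11*u - 11*√(-421 + u) (T(u) = -2 + (u + (-11 - u))*(u + √(u + (-70 - 1*351))) = -2 - 11*(u + √(u + (-70 - 351))) = -2 - 11*(u + √(u - 421)) = -2 - 11*(u + √(-421 + u)) = -2 + (-11*u - 11*√(-421 + u)) = -2 - 11*u - 11*√(-421 + u))
T(f)/192987 = (-2 - 11*554 - 11*√(-421 + 554))/192987 = (-2 - 6094 - 11*√133)*(1/192987) = (-6096 - 11*√133)*(1/192987) = -2032/64329 - 11*√133/192987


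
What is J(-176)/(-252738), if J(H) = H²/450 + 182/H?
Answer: -1342469/5004212400 ≈ -0.00026827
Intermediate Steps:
J(H) = 182/H + H²/450 (J(H) = H²*(1/450) + 182/H = H²/450 + 182/H = 182/H + H²/450)
J(-176)/(-252738) = ((1/450)*(81900 + (-176)³)/(-176))/(-252738) = ((1/450)*(-1/176)*(81900 - 5451776))*(-1/252738) = ((1/450)*(-1/176)*(-5369876))*(-1/252738) = (1342469/19800)*(-1/252738) = -1342469/5004212400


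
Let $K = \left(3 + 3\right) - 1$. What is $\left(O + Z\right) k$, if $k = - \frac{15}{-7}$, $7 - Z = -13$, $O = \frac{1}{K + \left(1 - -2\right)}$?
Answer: $\frac{345}{8} \approx 43.125$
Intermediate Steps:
$K = 5$ ($K = 6 - 1 = 5$)
$O = \frac{1}{8}$ ($O = \frac{1}{5 + \left(1 - -2\right)} = \frac{1}{5 + \left(1 + 2\right)} = \frac{1}{5 + 3} = \frac{1}{8} \approx 0.125$)
$Z = 20$ ($Z = 7 - -13 = 7 + 13 = 20$)
$k = \frac{15}{7}$ ($k = \left(-15\right) \left(- \frac{1}{7}\right) = \frac{15}{7} \approx 2.1429$)
$\left(O + Z\right) k = \left(\frac{1}{8} + 20\right) \frac{15}{7} = \frac{161}{8} \cdot \frac{15}{7} = \frac{345}{8}$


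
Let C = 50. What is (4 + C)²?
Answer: 2916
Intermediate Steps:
(4 + C)² = (4 + 50)² = 54² = 2916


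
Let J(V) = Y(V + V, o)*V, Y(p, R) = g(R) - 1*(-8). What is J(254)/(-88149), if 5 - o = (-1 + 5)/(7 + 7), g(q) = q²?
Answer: -376174/4319301 ≈ -0.087091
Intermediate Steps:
o = 33/7 (o = 5 - (-1 + 5)/(7 + 7) = 5 - 4/14 = 5 - 1*2/7 = 5 - 2/7 = 33/7 ≈ 4.7143)
Y(p, R) = 8 + R² (Y(p, R) = R² - 1*(-8) = R² + 8 = 8 + R²)
J(V) = 1481*V/49 (J(V) = (8 + (33/7)²)*V = (8 + 1089/49)*V = 1481*V/49)
J(254)/(-88149) = ((1481/49)*254)/(-88149) = (376174/49)*(-1/88149) = -376174/4319301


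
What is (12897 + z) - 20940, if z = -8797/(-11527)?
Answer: -92702864/11527 ≈ -8042.2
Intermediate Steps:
z = 8797/11527 (z = -8797*(-1/11527) = 8797/11527 ≈ 0.76316)
(12897 + z) - 20940 = (12897 + 8797/11527) - 20940 = 148672516/11527 - 20940 = -92702864/11527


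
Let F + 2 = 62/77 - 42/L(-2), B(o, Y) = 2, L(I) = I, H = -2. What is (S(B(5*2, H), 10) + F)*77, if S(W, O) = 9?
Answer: 2218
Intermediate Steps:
F = 1525/77 (F = -2 + (62/77 - 42/(-2)) = -2 + (62*(1/77) - 42*(-1/2)) = -2 + (62/77 + 21) = -2 + 1679/77 = 1525/77 ≈ 19.805)
(S(B(5*2, H), 10) + F)*77 = (9 + 1525/77)*77 = (2218/77)*77 = 2218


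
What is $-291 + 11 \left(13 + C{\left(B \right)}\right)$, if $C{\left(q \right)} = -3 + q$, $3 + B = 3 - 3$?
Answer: $-214$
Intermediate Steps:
$B = -3$ ($B = -3 + \left(3 - 3\right) = -3 + 0 = -3$)
$-291 + 11 \left(13 + C{\left(B \right)}\right) = -291 + 11 \left(13 - 6\right) = -291 + 11 \cdot 7 = -291 + 77 = -214$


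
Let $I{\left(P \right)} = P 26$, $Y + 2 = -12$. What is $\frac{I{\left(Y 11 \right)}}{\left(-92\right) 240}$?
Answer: $\frac{1001}{5520} \approx 0.18134$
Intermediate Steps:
$Y = -14$ ($Y = -2 - 12 = -14$)
$I{\left(P \right)} = 26 P$
$\frac{I{\left(Y 11 \right)}}{\left(-92\right) 240} = \frac{26 \left(\left(-14\right) 11\right)}{\left(-92\right) 240} = \frac{26 \left(-154\right)}{-22080} = \left(-4004\right) \left(- \frac{1}{22080}\right) = \frac{1001}{5520}$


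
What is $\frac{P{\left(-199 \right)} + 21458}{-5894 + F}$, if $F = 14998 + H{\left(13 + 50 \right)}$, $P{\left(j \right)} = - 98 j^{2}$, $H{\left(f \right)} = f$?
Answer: $- \frac{3859440}{9167} \approx -421.01$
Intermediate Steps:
$F = 15061$ ($F = 14998 + \left(13 + 50\right) = 14998 + 63 = 15061$)
$\frac{P{\left(-199 \right)} + 21458}{-5894 + F} = \frac{- 98 \left(-199\right)^{2} + 21458}{-5894 + 15061} = \frac{\left(-98\right) 39601 + 21458}{9167} = \left(-3880898 + 21458\right) \frac{1}{9167} = \left(-3859440\right) \frac{1}{9167} = - \frac{3859440}{9167}$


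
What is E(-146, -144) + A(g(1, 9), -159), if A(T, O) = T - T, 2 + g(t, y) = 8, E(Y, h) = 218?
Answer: 218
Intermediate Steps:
g(t, y) = 6 (g(t, y) = -2 + 8 = 6)
A(T, O) = 0
E(-146, -144) + A(g(1, 9), -159) = 218 + 0 = 218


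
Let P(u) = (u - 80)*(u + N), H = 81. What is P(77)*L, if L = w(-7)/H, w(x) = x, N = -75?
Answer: 14/27 ≈ 0.51852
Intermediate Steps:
P(u) = (-80 + u)*(-75 + u) (P(u) = (u - 80)*(u - 75) = (-80 + u)*(-75 + u))
L = -7/81 ≈ -0.086420
P(77)*L = (6000 + 77² - 155*77)*(-7/81) = (6000 + 5929 - 11935)*(-7/81) = -6*(-7/81) = 14/27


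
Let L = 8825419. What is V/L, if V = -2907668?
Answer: -2907668/8825419 ≈ -0.32946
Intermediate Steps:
V/L = -2907668/8825419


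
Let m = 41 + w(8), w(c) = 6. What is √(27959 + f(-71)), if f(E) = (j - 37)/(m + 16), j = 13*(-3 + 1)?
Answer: √27958 ≈ 167.21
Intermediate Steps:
j = -26 (j = 13*(-2) = -26)
m = 47 (m = 41 + 6 = 47)
f(E) = -1 (f(E) = (-26 - 37)/(47 + 16) = -63/63 = -63*1/63 = -1)
√(27959 + f(-71)) = √(27959 - 1) = √27958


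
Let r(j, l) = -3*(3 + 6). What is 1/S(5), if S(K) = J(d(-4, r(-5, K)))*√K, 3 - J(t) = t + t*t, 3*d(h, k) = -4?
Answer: 9*√5/115 ≈ 0.17500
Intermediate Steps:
r(j, l) = -27 (r(j, l) = -3*9 = -27)
d(h, k) = -4/3 (d(h, k) = (⅓)*(-4) = -4/3)
J(t) = 3 - t - t² (J(t) = 3 - (t + t*t) = 3 - (t + t²) = 3 + (-t - t²) = 3 - t - t²)
S(K) = 23*√K/9 (S(K) = (3 - 1*(-4/3) - (-4/3)²)*√K = (3 + 4/3 - 1*16/9)*√K = (3 + 4/3 - 16/9)*√K = 23*√K/9)
1/S(5) = 1/(23*√5/9) = 9*√5/115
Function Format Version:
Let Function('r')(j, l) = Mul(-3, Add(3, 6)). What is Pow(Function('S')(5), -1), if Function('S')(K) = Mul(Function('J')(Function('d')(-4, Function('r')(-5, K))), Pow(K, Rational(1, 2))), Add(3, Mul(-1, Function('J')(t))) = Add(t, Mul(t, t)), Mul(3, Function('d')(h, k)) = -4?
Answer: Mul(Rational(9, 115), Pow(5, Rational(1, 2))) ≈ 0.17500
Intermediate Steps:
Function('r')(j, l) = -27 (Function('r')(j, l) = Mul(-3, 9) = -27)
Function('d')(h, k) = Rational(-4, 3) (Function('d')(h, k) = Mul(Rational(1, 3), -4) = Rational(-4, 3))
Function('J')(t) = Add(3, Mul(-1, t), Mul(-1, Pow(t, 2))) (Function('J')(t) = Add(3, Mul(-1, Add(t, Mul(t, t)))) = Add(3, Mul(-1, Add(t, Pow(t, 2)))) = Add(3, Add(Mul(-1, t), Mul(-1, Pow(t, 2)))) = Add(3, Mul(-1, t), Mul(-1, Pow(t, 2))))
Function('S')(K) = Mul(Rational(23, 9), Pow(K, Rational(1, 2))) (Function('S')(K) = Mul(Add(3, Mul(-1, Rational(-4, 3)), Mul(-1, Pow(Rational(-4, 3), 2))), Pow(K, Rational(1, 2))) = Mul(Add(3, Rational(4, 3), Mul(-1, Rational(16, 9))), Pow(K, Rational(1, 2))) = Mul(Add(3, Rational(4, 3), Rational(-16, 9)), Pow(K, Rational(1, 2))) = Mul(Rational(23, 9), Pow(K, Rational(1, 2))))
Pow(Function('S')(5), -1) = Pow(Mul(Rational(23, 9), Pow(5, Rational(1, 2))), -1) = Mul(Rational(9, 115), Pow(5, Rational(1, 2)))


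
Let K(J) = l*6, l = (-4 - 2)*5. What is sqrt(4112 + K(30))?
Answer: 2*sqrt(983) ≈ 62.706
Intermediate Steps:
l = -30 (l = -6*5 = -30)
K(J) = -180 (K(J) = -30*6 = -180)
sqrt(4112 + K(30)) = sqrt(4112 - 180) = sqrt(3932) = 2*sqrt(983)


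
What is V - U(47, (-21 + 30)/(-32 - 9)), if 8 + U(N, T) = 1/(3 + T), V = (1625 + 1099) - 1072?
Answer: 189199/114 ≈ 1659.6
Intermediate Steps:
V = 1652 (V = 2724 - 1072 = 1652)
U(N, T) = -8 + 1/(3 + T)
V - U(47, (-21 + 30)/(-32 - 9)) = 1652 - (-23 - 8*(-21 + 30)/(-32 - 9))/(3 + (-21 + 30)/(-32 - 9)) = 1652 - (-23 - 72/(-41))/(3 + 9/(-41)) = 1652 - (-23 - 72*(-1)/41)/(3 + 9*(-1/41)) = 1652 - (-23 - 8*(-9/41))/(3 - 9/41) = 1652 - (-23 + 72/41)/114/41 = 1652 - 41*(-871)/(114*41) = 1652 - 1*(-871/114) = 1652 + 871/114 = 189199/114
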